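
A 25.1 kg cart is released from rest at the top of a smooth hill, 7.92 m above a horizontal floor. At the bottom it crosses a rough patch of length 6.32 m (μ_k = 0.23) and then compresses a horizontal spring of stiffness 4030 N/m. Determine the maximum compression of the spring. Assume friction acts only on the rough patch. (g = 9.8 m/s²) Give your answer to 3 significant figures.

x = 0.888 m

Initial energy: E₁ = mgh = (25.1)(9.8)(7.92) = 1948.2 J
Friction removes W_f = μ_k mg d = (0.23)(25.1)(9.8)(6.32) = 357.6 J
Energy reaching the spring: E = 1948.2 − 357.6 = 1590.6 J
At max compression ½kx² = E ⇒ x = √(2E/k) = √(2 × 1590.6/4030) = 0.8885 m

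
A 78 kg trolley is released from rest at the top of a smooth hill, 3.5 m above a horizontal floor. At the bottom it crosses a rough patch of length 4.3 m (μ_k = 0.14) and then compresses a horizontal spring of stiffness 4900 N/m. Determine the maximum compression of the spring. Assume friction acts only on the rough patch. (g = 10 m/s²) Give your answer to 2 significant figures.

x = 0.96 m

Initial energy: E₁ = mgh = (78)(10)(3.5) = 2730.0 J
Friction removes W_f = μ_k mg d = (0.14)(78)(10)(4.3) = 469.6 J
Energy reaching the spring: E = 2730.0 − 469.6 = 2260.4 J
At max compression ½kx² = E ⇒ x = √(2E/k) = √(2 × 2260.4/4900) = 0.9605 m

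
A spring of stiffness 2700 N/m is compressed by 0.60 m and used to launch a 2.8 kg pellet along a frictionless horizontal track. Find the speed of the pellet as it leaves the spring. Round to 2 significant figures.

Spring PE converts entirely to kinetic energy: ½kx² = ½mv²
v = x√(k/m) = 0.60 × √(2700/2.8) = 18.63 m/s

v = 19 m/s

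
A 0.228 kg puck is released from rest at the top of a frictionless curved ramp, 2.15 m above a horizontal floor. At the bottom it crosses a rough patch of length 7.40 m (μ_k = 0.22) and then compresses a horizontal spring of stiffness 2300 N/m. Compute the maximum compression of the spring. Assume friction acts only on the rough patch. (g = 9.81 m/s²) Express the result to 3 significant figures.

Initial energy: E₁ = mgh = (0.228)(9.81)(2.15) = 4.8089 J
Friction removes W_f = μ_k mg d = (0.22)(0.228)(9.81)(7.40) = 3.641 J
Energy reaching the spring: E = 4.8089 − 3.641 = 1.1675 J
At max compression ½kx² = E ⇒ x = √(2E/k) = √(2 × 1.1675/2300) = 0.03186 m

x = 0.0319 m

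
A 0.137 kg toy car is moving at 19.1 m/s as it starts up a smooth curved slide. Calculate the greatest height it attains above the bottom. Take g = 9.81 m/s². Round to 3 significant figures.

Setting KE at the bottom equal to PE gained: ½mv² = mgh
h = v²/(2g) = 19.1²/(2 × 9.81) = 18.59 m

h = 18.6 m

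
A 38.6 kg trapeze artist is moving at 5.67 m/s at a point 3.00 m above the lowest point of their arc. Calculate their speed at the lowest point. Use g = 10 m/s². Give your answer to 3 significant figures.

v = 9.60 m/s

Energy conservation between the two points: ½mv₀² + mgh = ½mv²
v² = v₀² + 2gh = (5.67)² + 2(10)(3.00) = 92.149
v = √92.149 = 9.599 m/s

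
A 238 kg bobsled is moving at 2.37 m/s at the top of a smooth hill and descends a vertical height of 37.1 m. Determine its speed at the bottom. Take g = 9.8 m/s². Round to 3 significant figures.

Equating total energy at the two states: ½mv₀² + mgh = ½mv²
v² = v₀² + 2gh = (2.37)² + 2(9.8)(37.1) = 732.78
v = √732.78 = 27.07 m/s

v = 27.1 m/s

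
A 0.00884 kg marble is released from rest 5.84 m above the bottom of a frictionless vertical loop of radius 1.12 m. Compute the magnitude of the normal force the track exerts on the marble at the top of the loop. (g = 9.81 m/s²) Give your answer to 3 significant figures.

N = 0.471 N

Energy from release to top (height 2r): mgh = ½mv_top² + mg(2r)
v_top² = 2g(h − 2r) = 2(9.81)(5.84 − 2.240) = 70.632 m²/s²
At the top, both N and weight point toward the centre: N + mg = mv_top²/r
N = m(v_top²/r − g) = 0.00884(70.632/1.12 − 9.81) = 0.4708 N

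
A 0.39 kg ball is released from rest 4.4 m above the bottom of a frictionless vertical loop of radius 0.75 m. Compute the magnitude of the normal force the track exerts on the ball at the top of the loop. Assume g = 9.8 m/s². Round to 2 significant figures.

N = 26 N

Energy from release to top (height 2r): mgh = ½mv_top² + mg(2r)
v_top² = 2g(h − 2r) = 2(9.8)(4.4 − 1.500) = 56.840 m²/s²
At the top, both N and weight point toward the centre: N + mg = mv_top²/r
N = m(v_top²/r − g) = 0.39(56.840/0.75 − 9.8) = 25.73 N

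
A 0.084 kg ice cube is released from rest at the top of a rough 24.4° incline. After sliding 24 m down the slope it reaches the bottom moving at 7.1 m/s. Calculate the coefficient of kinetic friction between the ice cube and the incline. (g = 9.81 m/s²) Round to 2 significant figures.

Energy balance down the incline: mg L sinθ − ½mv² = μ_k (mg cosθ) L
mgL sinθ = 8.1699 J; ½mv² = 2.1172 J
W_f = 8.1699 − 2.1172 = 6.053 J
μ_k = W_f/(mg cosθ · L) = 6.053/(0.7504 × 24) = 0.3361

μ_k = 0.34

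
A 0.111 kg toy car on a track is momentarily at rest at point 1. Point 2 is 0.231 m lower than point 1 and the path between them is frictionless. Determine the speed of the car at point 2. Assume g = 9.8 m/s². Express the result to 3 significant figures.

By conservation of mechanical energy, mgh = ½mv²
The mass cancels from both sides.
v = √(2gh) = √(2 × 9.8 × 0.231) = √4.5276 = 2.128 m/s

v = 2.13 m/s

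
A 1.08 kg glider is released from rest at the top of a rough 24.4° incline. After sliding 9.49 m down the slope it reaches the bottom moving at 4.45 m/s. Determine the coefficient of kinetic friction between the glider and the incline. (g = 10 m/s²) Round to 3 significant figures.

μ_k = 0.339

Energy balance down the incline: mg L sinθ − ½mv² = μ_k (mg cosθ) L
mgL sinθ = 42.340 J; ½mv² = 10.693 J
W_f = 42.340 − 10.693 = 31.65 J
μ_k = W_f/(mg cosθ · L) = 31.65/(9.835 × 9.49) = 0.3391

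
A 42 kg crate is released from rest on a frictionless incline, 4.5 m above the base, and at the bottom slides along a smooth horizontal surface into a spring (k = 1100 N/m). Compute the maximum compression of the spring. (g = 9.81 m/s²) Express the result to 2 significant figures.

At max compression the crate is momentarily at rest: mgh = ½kx²
x = √(2mgh/k) = √(2 × 42 × 9.81 × 4.5 / 1100) = 1.836 m

x = 1.8 m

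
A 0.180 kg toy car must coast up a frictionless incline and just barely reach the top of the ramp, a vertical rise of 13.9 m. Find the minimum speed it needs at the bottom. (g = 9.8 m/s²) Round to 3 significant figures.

At the top it is momentarily at rest, so all KE converts to PE: ½mv² = mgh
v = √(2gh) = √(2 × 9.8 × 13.9) = 16.51 m/s

v = 16.5 m/s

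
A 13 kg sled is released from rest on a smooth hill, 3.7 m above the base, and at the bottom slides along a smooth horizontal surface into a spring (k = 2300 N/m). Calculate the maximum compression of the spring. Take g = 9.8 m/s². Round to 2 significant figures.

x = 0.64 m

At max compression the sled is momentarily at rest: mgh = ½kx²
x = √(2mgh/k) = √(2 × 13 × 9.8 × 3.7 / 2300) = 0.6402 m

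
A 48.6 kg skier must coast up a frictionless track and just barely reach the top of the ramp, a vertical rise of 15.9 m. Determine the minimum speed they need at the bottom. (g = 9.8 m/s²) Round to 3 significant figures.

At the top they are momentarily at rest, so all KE converts to PE: ½mv² = mgh
v = √(2gh) = √(2 × 9.8 × 15.9) = 17.65 m/s

v = 17.7 m/s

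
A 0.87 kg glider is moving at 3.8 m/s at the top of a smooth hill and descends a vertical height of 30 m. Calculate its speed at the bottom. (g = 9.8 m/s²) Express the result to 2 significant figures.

v = 25 m/s

Energy conservation between the two points: ½mv₀² + mgh = ½mv²
v² = v₀² + 2gh = (3.8)² + 2(9.8)(30) = 602.44
v = √602.44 = 24.54 m/s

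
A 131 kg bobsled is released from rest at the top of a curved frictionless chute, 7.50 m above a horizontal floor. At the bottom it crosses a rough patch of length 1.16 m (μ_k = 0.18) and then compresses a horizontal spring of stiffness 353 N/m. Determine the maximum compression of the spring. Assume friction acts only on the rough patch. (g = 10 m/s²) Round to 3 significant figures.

x = 7.36 m

Initial energy: E₁ = mgh = (131)(10)(7.50) = 9825.0 J
Friction removes W_f = μ_k mg d = (0.18)(131)(10)(1.16) = 273.5 J
Energy reaching the spring: E = 9825.0 − 273.5 = 9551.5 J
At max compression ½kx² = E ⇒ x = √(2E/k) = √(2 × 9551.5/353) = 7.356 m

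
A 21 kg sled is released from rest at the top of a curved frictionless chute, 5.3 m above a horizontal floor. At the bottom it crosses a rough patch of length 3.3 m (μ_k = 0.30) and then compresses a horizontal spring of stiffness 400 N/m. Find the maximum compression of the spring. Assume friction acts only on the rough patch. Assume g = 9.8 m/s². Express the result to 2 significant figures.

Initial energy: E₁ = mgh = (21)(9.8)(5.3) = 1090.7 J
Friction removes W_f = μ_k mg d = (0.30)(21)(9.8)(3.3) = 203.7 J
Energy reaching the spring: E = 1090.7 − 203.7 = 887.00 J
At max compression ½kx² = E ⇒ x = √(2E/k) = √(2 × 887.00/400) = 2.106 m

x = 2.1 m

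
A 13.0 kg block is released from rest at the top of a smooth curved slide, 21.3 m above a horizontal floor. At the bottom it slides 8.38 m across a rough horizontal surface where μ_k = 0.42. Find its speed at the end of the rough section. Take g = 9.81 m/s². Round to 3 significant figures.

v = 18.7 m/s

Energy at the top = energy at the end + work done against friction:
mgh = ½mv² + μ_k m g d
W_f = μ_k mg d = (0.42)(13.0)(9.81)(8.38) = 448.9 J
½mv² = mgh − W_f = 2716.4 − 448.9 = 2267.5 J
v = √(2 × 2267.5/13.0) = 18.68 m/s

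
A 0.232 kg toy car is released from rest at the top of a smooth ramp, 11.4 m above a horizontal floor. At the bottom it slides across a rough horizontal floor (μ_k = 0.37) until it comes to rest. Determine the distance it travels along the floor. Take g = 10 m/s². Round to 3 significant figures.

d = 30.8 m

Energy at the top = energy at the end + work done against friction:
At rest all PE has been dissipated by friction: mgh = μ_k m g d
d = h/μ_k = 11.4/0.37 = 30.81 m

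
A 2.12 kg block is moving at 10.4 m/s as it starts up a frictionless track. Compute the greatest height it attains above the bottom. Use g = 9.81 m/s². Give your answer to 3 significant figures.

By energy conservation, ½mv² = mgh
h = v²/(2g) = 10.4²/(2 × 9.81) = 5.513 m

h = 5.51 m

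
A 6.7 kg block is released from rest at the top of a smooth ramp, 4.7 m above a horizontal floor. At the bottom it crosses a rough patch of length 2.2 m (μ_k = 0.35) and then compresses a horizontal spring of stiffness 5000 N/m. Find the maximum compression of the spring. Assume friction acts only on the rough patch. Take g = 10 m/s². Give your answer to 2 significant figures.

Initial energy: E₁ = mgh = (6.7)(10)(4.7) = 314.90 J
Friction removes W_f = μ_k mg d = (0.35)(6.7)(10)(2.2) = 51.59 J
Energy reaching the spring: E = 314.90 − 51.59 = 263.31 J
At max compression ½kx² = E ⇒ x = √(2E/k) = √(2 × 263.31/5000) = 0.3245 m

x = 0.32 m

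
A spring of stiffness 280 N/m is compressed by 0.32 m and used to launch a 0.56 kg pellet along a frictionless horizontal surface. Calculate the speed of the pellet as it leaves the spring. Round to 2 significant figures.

The pellet leaves the spring when the spring is at natural length, so ½kx² = ½mv²
v = x√(k/m) = 0.32 × √(280/0.56) = 7.155 m/s

v = 7.2 m/s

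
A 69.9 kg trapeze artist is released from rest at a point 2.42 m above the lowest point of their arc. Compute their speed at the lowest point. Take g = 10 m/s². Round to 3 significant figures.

Energy conservation between the two points: mgh = ½mv²
The mass cancels from both sides.
v = √(2gh) = √(2 × 10 × 2.42) = √48.400 = 6.957 m/s

v = 6.96 m/s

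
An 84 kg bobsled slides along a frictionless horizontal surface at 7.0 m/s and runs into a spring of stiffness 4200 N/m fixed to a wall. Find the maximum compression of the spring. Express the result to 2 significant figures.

x = 0.99 m

At max compression the bobsled is momentarily at rest: ½mv² = ½kx²
x = v√(m/k) = 7.0 × √(84/4200) = 0.9899 m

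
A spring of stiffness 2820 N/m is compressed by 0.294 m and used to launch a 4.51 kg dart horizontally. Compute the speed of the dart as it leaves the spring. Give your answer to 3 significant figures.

Conservation of energy: ½kx² = ½mv²
v = x√(k/m) = 0.294 × √(2820/4.51) = 7.352 m/s

v = 7.35 m/s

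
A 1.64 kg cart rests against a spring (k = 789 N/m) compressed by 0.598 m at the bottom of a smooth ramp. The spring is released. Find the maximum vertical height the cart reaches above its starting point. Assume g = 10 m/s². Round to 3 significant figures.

h = 8.60 m

At maximum height the cart is at rest, so ½kx² = mgh
h = kx²/(2mg) = (789)(0.598)²/(2 × 1.64 × 10) = 8.602 m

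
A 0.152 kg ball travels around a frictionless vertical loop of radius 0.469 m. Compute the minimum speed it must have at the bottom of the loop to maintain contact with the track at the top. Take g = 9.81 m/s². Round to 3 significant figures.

At the top: mg = mv_top²/r ⇒ v_top² = gr = 4.601 m²/s²
Energy from bottom to top (height 2r): ½mv_bot² = ½mv_top² + mg(2r)
v_bot² = gr + 4gr = 5gr = 23.00
v_bot = √(5gr) = 4.796 m/s

v = 4.80 m/s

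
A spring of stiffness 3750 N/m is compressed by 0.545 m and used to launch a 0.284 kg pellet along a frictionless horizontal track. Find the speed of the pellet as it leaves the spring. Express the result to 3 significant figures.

v = 62.6 m/s

Spring PE converts entirely to kinetic energy: ½kx² = ½mv²
v = x√(k/m) = 0.545 × √(3750/0.284) = 62.63 m/s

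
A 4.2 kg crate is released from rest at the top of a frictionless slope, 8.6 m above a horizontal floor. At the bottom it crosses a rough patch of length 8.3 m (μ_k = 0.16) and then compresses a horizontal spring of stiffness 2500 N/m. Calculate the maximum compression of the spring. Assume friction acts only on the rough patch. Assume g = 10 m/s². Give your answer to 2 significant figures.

Initial energy: E₁ = mgh = (4.2)(10)(8.6) = 361.20 J
Friction removes W_f = μ_k mg d = (0.16)(4.2)(10)(8.3) = 55.78 J
Energy reaching the spring: E = 361.20 − 55.78 = 305.42 J
At max compression ½kx² = E ⇒ x = √(2E/k) = √(2 × 305.42/2500) = 0.4943 m

x = 0.49 m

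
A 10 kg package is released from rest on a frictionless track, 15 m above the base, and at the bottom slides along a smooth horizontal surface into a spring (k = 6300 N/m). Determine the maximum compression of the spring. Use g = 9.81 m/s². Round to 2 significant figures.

Gravitational PE at the top equals spring PE at max compression: mgh = ½kx²
x = √(2mgh/k) = √(2 × 10 × 9.81 × 15 / 6300) = 0.6835 m

x = 0.68 m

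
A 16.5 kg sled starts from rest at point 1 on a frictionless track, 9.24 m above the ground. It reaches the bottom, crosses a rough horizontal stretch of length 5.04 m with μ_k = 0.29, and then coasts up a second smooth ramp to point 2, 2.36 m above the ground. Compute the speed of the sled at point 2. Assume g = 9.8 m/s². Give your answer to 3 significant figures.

Energy at 1: mgh₁ = (16.5)(9.8)(9.24) = 1494.1 J
Friction loss: W_f = μ_k mg d = 236.3 J
At 2: ½mv² + mgh₂ = mgh₁ − W_f
½mv² = 1494.1 − 236.3 − 381.61 = 876.16 J
v = √(2 × 876.16/16.5) = 10.31 m/s

v = 10.3 m/s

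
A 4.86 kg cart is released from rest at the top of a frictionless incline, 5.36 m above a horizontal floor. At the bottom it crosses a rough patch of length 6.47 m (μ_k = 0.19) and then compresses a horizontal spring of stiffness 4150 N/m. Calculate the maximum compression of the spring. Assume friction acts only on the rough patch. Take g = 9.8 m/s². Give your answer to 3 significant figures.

Initial energy: E₁ = mgh = (4.86)(9.8)(5.36) = 255.29 J
Friction removes W_f = μ_k mg d = (0.19)(4.86)(9.8)(6.47) = 58.55 J
Energy reaching the spring: E = 255.29 − 58.55 = 196.74 J
At max compression ½kx² = E ⇒ x = √(2E/k) = √(2 × 196.74/4150) = 0.3079 m

x = 0.308 m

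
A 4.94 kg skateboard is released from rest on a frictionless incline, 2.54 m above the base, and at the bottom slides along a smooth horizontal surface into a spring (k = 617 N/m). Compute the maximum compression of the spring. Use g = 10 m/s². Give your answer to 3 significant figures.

x = 0.638 m

At max compression the skateboard is momentarily at rest: mgh = ½kx²
x = √(2mgh/k) = √(2 × 4.94 × 10 × 2.54 / 617) = 0.6378 m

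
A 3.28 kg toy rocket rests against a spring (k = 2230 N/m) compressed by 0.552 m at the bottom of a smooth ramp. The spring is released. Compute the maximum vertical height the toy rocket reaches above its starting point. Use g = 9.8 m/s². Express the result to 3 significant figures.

Energy conservation from release to the highest point: ½kx² = mgh
h = kx²/(2mg) = (2230)(0.552)²/(2 × 3.28 × 9.8) = 10.57 m

h = 10.6 m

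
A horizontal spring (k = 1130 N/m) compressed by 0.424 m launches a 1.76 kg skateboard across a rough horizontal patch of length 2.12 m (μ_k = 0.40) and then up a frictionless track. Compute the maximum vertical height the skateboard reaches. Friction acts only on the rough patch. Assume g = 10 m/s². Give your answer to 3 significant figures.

Spring energy: E₀ = ½kx² = ½(1130)(0.424)² = 101.57 J
Friction: W_f = μ_k mg d = (0.40)(1.76)(10)(2.12) = 14.92 J
Energy at base of ramp: E = 101.57 − 14.92 = 86.649 J
At max height all remaining energy is PE: mgh = E ⇒ h = E/(mg) = 86.649/(1.76 × 10) = 4.923 m

h = 4.92 m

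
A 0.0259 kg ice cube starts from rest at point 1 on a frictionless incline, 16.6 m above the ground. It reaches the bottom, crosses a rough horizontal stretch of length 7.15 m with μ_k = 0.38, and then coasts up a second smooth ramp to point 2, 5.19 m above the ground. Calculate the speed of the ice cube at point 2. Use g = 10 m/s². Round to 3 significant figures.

v = 13.2 m/s

Energy at 1: mgh₁ = (0.0259)(10)(16.6) = 4.2994 J
Friction loss: W_f = μ_k mg d = 0.7037 J
At 2: ½mv² + mgh₂ = mgh₁ − W_f
½mv² = 4.2994 − 0.7037 − 1.3442 = 2.2515 J
v = √(2 × 2.2515/0.0259) = 13.19 m/s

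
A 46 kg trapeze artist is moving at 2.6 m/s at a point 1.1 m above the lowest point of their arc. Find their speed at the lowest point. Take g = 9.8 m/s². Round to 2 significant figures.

v = 5.3 m/s

Equating total energy at the two states: ½mv₀² + mgh = ½mv²
v² = v₀² + 2gh = (2.6)² + 2(9.8)(1.1) = 28.320
v = √28.320 = 5.322 m/s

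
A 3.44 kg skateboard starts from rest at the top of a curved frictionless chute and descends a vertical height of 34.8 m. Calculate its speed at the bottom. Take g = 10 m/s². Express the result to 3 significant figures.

v = 26.4 m/s

By conservation of mechanical energy, mgh = ½mv²
v = √(2gh) = √(2 × 10 × 34.8) = √696.00 = 26.38 m/s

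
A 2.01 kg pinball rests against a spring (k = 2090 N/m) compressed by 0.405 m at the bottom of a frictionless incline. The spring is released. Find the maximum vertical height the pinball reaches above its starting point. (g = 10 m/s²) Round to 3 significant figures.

Energy conservation from release to the highest point: ½kx² = mgh
h = kx²/(2mg) = (2090)(0.405)²/(2 × 2.01 × 10) = 8.528 m

h = 8.53 m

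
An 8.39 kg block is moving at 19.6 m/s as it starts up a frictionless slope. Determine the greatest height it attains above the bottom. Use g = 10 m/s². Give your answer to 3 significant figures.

Setting KE at the bottom equal to PE gained: ½mv² = mgh
h = v²/(2g) = 19.6²/(2 × 10) = 19.21 m

h = 19.2 m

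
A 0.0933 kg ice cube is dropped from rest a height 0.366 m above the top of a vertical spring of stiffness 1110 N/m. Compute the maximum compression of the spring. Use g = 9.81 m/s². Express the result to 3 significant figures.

x = 0.0254 m

Measuring PE from the top of the relaxed spring, at max compression the cube has dropped H + x with zero KE, so:
mg(H + x) = ½kx²
½(1110)x² − (0.0933)(9.81)x − (0.0933)(9.81)(0.366) = 0
555.0x² − 0.9153x − 0.3350 = 0
x = [0.9153 + √(0.8377 + 743.68)]/(2 × 555.0) = 0.02541 m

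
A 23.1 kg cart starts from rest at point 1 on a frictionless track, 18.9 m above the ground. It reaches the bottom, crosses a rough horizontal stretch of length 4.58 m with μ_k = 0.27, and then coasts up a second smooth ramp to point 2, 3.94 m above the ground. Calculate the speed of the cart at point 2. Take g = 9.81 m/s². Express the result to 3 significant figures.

v = 16.4 m/s

Energy at 1: mgh₁ = (23.1)(9.81)(18.9) = 4282.9 J
Friction loss: W_f = μ_k mg d = 280.2 J
At 2: ½mv² + mgh₂ = mgh₁ − W_f
½mv² = 4282.9 − 280.2 − 892.85 = 3109.9 J
v = √(2 × 3109.9/23.1) = 16.41 m/s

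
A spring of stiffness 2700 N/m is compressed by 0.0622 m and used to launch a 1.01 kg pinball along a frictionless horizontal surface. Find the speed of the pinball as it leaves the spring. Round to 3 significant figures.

Conservation of energy: ½kx² = ½mv²
v = x√(k/m) = 0.0622 × √(2700/1.01) = 3.216 m/s

v = 3.22 m/s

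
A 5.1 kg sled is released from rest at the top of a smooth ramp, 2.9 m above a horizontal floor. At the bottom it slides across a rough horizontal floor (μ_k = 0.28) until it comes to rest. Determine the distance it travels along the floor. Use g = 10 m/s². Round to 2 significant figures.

d = 10 m

Applying the work–energy principle:
At rest all PE has been dissipated by friction: mgh = μ_k m g d
d = h/μ_k = 2.9/0.28 = 10.36 m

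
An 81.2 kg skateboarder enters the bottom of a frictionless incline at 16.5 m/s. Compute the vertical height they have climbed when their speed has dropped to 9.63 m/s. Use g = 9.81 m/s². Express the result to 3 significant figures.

h = 9.15 m

Energy balance between the two points: ½mv₁² = ½mv₂² + mgh
h = (v₁² − v₂²)/(2g) = (16.5² − 9.63²)/(2 × 9.81) = 9.149 m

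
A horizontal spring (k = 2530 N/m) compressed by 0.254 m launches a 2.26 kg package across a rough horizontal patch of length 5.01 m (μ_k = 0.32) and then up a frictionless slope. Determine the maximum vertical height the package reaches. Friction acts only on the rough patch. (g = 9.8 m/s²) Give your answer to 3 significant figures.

Spring energy: E₀ = ½kx² = ½(2530)(0.254)² = 81.613 J
Friction: W_f = μ_k mg d = (0.32)(2.26)(9.8)(5.01) = 35.51 J
Energy at base of ramp: E = 81.613 − 35.51 = 46.105 J
At max height all remaining energy is PE: mgh = E ⇒ h = E/(mg) = 46.105/(2.26 × 9.8) = 2.082 m

h = 2.08 m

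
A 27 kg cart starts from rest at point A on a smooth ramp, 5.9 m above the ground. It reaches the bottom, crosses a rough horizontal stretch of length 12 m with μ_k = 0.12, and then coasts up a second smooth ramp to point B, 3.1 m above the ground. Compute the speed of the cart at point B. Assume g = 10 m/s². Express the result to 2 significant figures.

Energy at A: mgh₁ = (27)(10)(5.9) = 1593.0 J
Friction loss: W_f = μ_k mg d = 388.8 J
At B: ½mv² + mgh₂ = mgh₁ − W_f
½mv² = 1593.0 − 388.8 − 837.00 = 367.20 J
v = √(2 × 367.20/27) = 5.215 m/s

v = 5.2 m/s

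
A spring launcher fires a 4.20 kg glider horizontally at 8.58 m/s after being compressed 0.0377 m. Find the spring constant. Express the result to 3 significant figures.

k = 218000 N/m

Spring PE at full compression equals KE at release: ½kx² = ½mv²
k = mv²/x² = (4.20)(8.58)²/(0.0377)² = 217541 N/m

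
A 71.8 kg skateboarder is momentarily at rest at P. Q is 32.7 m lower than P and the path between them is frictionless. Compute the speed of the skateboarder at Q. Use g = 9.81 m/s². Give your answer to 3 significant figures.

v = 25.3 m/s

Equating total energy at the two states: mgh = ½mv²
v = √(2gh) = √(2 × 9.81 × 32.7) = √641.57 = 25.33 m/s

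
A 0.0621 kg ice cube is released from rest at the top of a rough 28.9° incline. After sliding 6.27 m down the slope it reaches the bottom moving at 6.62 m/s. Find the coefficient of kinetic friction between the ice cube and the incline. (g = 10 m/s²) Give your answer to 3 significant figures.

μ_k = 0.153

mgh = ½mv² + μ_k (mg cosθ) L, with h = L sinθ
mgL sinθ = 1.8817 J; ½mv² = 1.3607 J
W_f = 1.8817 − 1.3607 = 0.5210 J
μ_k = W_f/(mg cosθ · L) = 0.5210/(0.5437 × 6.27) = 0.1528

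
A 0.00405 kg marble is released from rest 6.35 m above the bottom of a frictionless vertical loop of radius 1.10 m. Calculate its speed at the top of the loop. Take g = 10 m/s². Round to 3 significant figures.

Energy conservation: mgh = ½mv_top² + mg(2r)
v_top² = 2g(h − 2r) = 2(10)(6.35 − 2.200) = 83.00
v_top = 9.110 m/s

v = 9.11 m/s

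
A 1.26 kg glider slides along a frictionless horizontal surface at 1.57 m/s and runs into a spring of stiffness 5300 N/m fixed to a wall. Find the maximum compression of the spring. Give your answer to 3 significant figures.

x = 0.0242 m

Conservation of energy between contact and max compression: ½mv² = ½kx²
x = v√(m/k) = 1.57 × √(1.26/5300) = 0.02421 m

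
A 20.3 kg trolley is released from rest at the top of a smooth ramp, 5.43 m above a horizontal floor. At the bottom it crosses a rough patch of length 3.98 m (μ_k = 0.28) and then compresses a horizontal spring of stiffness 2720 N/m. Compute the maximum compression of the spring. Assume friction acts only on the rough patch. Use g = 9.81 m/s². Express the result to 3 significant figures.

Initial energy: E₁ = mgh = (20.3)(9.81)(5.43) = 1081.3 J
Friction removes W_f = μ_k mg d = (0.28)(20.3)(9.81)(3.98) = 221.9 J
Energy reaching the spring: E = 1081.3 − 221.9 = 859.42 J
At max compression ½kx² = E ⇒ x = √(2E/k) = √(2 × 859.42/2720) = 0.7949 m

x = 0.795 m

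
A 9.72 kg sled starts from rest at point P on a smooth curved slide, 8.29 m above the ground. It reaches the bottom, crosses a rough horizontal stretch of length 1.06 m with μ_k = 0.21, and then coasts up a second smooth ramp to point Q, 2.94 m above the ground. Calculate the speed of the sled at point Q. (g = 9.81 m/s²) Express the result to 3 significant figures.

Energy at P: mgh₁ = (9.72)(9.81)(8.29) = 790.48 J
Friction loss: W_f = μ_k mg d = 21.23 J
At Q: ½mv² + mgh₂ = mgh₁ − W_f
½mv² = 790.48 − 21.23 − 280.34 = 488.91 J
v = √(2 × 488.91/9.72) = 10.03 m/s

v = 10.0 m/s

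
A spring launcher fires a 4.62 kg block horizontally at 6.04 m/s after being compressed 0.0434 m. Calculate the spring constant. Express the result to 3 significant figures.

½kx² = ½mv²
k = mv²/x² = (4.62)(6.04)²/(0.0434)² = 89482 N/m

k = 89500 N/m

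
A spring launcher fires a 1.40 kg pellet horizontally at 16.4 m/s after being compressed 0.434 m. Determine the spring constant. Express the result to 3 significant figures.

k = 2000 N/m

Spring PE at full compression equals KE at release: ½kx² = ½mv²
k = mv²/x² = (1.40)(16.4)²/(0.434)² = 1999 N/m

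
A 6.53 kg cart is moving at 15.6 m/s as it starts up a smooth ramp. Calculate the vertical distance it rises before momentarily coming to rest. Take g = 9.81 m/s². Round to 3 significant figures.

h = 12.4 m

Setting KE at the bottom equal to PE gained: ½mv² = mgh
h = v²/(2g) = 15.6²/(2 × 9.81) = 12.40 m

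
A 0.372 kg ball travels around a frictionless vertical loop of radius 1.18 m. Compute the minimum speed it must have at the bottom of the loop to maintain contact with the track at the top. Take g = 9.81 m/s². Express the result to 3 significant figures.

v = 7.61 m/s

At the top: mg = mv_top²/r ⇒ v_top² = gr = 11.58 m²/s²
Energy from bottom to top (height 2r): ½mv_bot² = ½mv_top² + mg(2r)
v_bot² = gr + 4gr = 5gr = 57.88
v_bot = √(5gr) = 7.608 m/s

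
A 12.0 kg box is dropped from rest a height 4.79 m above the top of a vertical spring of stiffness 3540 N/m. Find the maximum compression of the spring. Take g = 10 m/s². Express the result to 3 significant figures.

x = 0.605 m

Take the reference level at the top of the uncompressed spring. At max compression the box has fallen H + x and is momentarily at rest:
mg(H + x) = ½kx²
½(3540)x² − (12.0)(10)x − (12.0)(10)(4.79) = 0
1770x² − 120.0x − 574.8 = 0
x = [120.0 + √(14400 + 4.0696e+06)]/(2 × 1770) = 0.6048 m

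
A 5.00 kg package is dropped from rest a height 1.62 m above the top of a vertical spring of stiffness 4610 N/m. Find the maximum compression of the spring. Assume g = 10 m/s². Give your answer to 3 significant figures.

Let x be the compression. The total drop is H + x, and the package is instantaneously at rest at max compression, so energy conservation gives:
mg(H + x) = ½kx²
½(4610)x² − (5.00)(10)x − (5.00)(10)(1.62) = 0
2305x² − 50.00x − 81.00 = 0
x = [50.00 + √(2500 + 746820)]/(2 × 2305) = 0.1986 m

x = 0.199 m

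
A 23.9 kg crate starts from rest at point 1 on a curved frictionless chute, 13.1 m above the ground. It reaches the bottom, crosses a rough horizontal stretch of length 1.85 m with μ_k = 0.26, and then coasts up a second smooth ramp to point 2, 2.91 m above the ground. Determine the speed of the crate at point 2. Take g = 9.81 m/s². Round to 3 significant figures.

Energy at 1: mgh₁ = (23.9)(9.81)(13.1) = 3071.4 J
Friction loss: W_f = μ_k mg d = 112.8 J
At 2: ½mv² + mgh₂ = mgh₁ − W_f
½mv² = 3071.4 − 112.8 − 682.28 = 2276.4 J
v = √(2 × 2276.4/23.9) = 13.80 m/s

v = 13.8 m/s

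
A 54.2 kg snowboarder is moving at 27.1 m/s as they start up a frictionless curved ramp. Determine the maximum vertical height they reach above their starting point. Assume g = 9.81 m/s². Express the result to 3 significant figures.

h = 37.4 m

Setting KE at the bottom equal to PE gained: ½mv² = mgh
h = v²/(2g) = 27.1²/(2 × 9.81) = 37.43 m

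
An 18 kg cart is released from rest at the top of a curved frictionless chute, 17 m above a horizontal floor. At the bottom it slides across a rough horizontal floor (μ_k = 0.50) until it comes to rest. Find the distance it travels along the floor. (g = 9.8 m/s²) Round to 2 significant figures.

d = 34 m

Energy at the top = energy at the end + work done against friction:
At rest all PE has been dissipated by friction: mgh = μ_k m g d
d = h/μ_k = 17/0.50 = 34.00 m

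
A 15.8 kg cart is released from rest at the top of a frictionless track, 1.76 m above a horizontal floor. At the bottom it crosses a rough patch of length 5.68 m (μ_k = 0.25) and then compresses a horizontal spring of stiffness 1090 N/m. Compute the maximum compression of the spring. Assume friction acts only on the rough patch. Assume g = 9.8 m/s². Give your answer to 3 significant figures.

Initial energy: E₁ = mgh = (15.8)(9.8)(1.76) = 272.52 J
Friction removes W_f = μ_k mg d = (0.25)(15.8)(9.8)(5.68) = 219.9 J
Energy reaching the spring: E = 272.52 − 219.9 = 52.646 J
At max compression ½kx² = E ⇒ x = √(2E/k) = √(2 × 52.646/1090) = 0.3108 m

x = 0.311 m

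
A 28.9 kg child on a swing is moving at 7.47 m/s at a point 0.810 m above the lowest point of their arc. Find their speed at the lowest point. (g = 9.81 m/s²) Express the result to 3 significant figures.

Mechanical energy is conserved (no friction): ½mv₀² + mgh = ½mv²
v² = v₀² + 2gh = (7.47)² + 2(9.81)(0.810) = 71.693
v = √71.693 = 8.467 m/s

v = 8.47 m/s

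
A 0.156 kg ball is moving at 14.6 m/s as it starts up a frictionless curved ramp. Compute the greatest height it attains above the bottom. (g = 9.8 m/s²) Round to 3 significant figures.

h = 10.9 m

By energy conservation, ½mv² = mgh
h = v²/(2g) = 14.6²/(2 × 9.8) = 10.88 m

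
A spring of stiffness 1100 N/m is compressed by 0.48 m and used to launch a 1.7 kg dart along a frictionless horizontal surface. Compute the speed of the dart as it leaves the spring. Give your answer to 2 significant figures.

Spring PE converts entirely to kinetic energy: ½kx² = ½mv²
v = x√(k/m) = 0.48 × √(1100/1.7) = 12.21 m/s

v = 12 m/s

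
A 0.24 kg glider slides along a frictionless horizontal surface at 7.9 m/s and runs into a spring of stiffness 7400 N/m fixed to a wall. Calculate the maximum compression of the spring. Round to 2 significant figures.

Conservation of energy between contact and max compression: ½mv² = ½kx²
x = v√(m/k) = 7.9 × √(0.24/7400) = 0.04499 m

x = 0.045 m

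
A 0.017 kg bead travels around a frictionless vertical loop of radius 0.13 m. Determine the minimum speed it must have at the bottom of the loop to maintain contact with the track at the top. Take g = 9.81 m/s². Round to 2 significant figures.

At the top: mg = mv_top²/r ⇒ v_top² = gr = 1.275 m²/s²
Energy from bottom to top (height 2r): ½mv_bot² = ½mv_top² + mg(2r)
v_bot² = gr + 4gr = 5gr = 6.377
v_bot = √(5gr) = 2.525 m/s

v = 2.5 m/s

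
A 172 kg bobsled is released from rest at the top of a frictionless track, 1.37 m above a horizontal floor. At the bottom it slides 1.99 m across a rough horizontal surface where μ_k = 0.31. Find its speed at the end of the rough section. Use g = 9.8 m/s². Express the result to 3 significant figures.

v = 3.84 m/s

Applying the work–energy principle:
mgh = ½mv² + μ_k m g d
W_f = μ_k mg d = (0.31)(172)(9.8)(1.99) = 1040 J
½mv² = mgh − W_f = 2309.3 − 1040 = 1269.4 J
v = √(2 × 1269.4/172) = 3.842 m/s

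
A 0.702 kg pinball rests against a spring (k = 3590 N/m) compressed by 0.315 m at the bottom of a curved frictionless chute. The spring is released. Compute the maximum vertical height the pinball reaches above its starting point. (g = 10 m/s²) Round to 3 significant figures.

Energy conservation from release to the highest point: ½kx² = mgh
h = kx²/(2mg) = (3590)(0.315)²/(2 × 0.702 × 10) = 25.37 m

h = 25.4 m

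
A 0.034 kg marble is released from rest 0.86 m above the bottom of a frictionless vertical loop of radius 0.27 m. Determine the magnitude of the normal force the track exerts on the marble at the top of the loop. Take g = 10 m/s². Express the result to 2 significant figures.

N = 0.47 N

Energy from release to top (height 2r): mgh = ½mv_top² + mg(2r)
v_top² = 2g(h − 2r) = 2(10)(0.86 − 0.5400) = 6.4000 m²/s²
At the top, both N and weight point toward the centre: N + mg = mv_top²/r
N = m(v_top²/r − g) = 0.034(6.4000/0.27 − 10) = 0.4659 N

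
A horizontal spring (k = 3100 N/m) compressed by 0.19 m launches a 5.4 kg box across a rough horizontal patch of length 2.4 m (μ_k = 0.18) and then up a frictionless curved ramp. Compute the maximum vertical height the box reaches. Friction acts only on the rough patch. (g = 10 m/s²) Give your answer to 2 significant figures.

h = 0.60 m

Spring energy: E₀ = ½kx² = ½(3100)(0.19)² = 55.955 J
Friction: W_f = μ_k mg d = (0.18)(5.4)(10)(2.4) = 23.33 J
Energy at base of ramp: E = 55.955 − 23.33 = 32.627 J
At max height all remaining energy is PE: mgh = E ⇒ h = E/(mg) = 32.627/(5.4 × 10) = 0.6042 m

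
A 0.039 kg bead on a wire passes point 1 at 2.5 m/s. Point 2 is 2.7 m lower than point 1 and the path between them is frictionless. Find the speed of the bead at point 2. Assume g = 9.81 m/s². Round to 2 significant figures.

Mechanical energy is conserved (no friction): ½mv₀² + mgh = ½mv²
v² = v₀² + 2gh = (2.5)² + 2(9.81)(2.7) = 59.224
v = √59.224 = 7.696 m/s

v = 7.7 m/s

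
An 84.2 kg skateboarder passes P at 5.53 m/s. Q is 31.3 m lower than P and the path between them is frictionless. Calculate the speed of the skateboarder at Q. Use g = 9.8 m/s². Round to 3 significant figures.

v = 25.4 m/s

Mechanical energy is conserved (no friction): ½mv₀² + mgh = ½mv²
v² = v₀² + 2gh = (5.53)² + 2(9.8)(31.3) = 644.06
v = √644.06 = 25.38 m/s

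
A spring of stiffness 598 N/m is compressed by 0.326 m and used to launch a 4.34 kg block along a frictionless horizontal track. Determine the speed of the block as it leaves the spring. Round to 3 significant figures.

Spring PE converts entirely to kinetic energy: ½kx² = ½mv²
v = x√(k/m) = 0.326 × √(598/4.34) = 3.827 m/s

v = 3.83 m/s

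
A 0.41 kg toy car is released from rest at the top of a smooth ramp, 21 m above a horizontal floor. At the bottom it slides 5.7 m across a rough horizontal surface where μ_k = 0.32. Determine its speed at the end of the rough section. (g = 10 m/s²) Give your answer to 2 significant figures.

v = 20 m/s

Energy at the top = energy at the end + work done against friction:
mgh = ½mv² + μ_k m g d
W_f = μ_k mg d = (0.32)(0.41)(10)(5.7) = 7.478 J
½mv² = mgh − W_f = 86.100 − 7.478 = 78.622 J
v = √(2 × 78.622/0.41) = 19.58 m/s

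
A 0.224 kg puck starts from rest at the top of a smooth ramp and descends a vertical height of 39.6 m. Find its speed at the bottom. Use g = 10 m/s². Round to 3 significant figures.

v = 28.1 m/s

By conservation of mechanical energy, mgh = ½mv²
v = √(2gh) = √(2 × 10 × 39.6) = √792.00 = 28.14 m/s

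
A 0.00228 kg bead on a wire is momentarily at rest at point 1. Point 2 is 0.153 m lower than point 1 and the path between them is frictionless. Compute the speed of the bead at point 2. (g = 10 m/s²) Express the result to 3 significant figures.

v = 1.75 m/s

By conservation of mechanical energy, mgh = ½mv²
v = √(2gh) = √(2 × 10 × 0.153) = √3.0600 = 1.749 m/s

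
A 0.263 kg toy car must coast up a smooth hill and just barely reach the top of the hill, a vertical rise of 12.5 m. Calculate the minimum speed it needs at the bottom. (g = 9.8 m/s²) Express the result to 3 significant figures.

At the top it is momentarily at rest, so all KE converts to PE: ½mv² = mgh
v = √(2gh) = √(2 × 9.8 × 12.5) = 15.65 m/s

v = 15.7 m/s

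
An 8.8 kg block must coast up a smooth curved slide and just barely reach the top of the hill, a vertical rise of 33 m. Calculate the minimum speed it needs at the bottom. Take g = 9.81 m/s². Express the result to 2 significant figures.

At the top it is momentarily at rest, so all KE converts to PE: ½mv² = mgh
v = √(2gh) = √(2 × 9.81 × 33) = 25.45 m/s

v = 25 m/s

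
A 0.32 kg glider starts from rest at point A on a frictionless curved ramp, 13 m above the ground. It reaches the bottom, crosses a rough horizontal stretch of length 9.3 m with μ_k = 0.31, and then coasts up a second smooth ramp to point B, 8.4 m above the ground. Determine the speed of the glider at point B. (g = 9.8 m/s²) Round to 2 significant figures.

v = 5.8 m/s

Energy at A: mgh₁ = (0.32)(9.8)(13) = 40.768 J
Friction loss: W_f = μ_k mg d = 9.041 J
At B: ½mv² + mgh₂ = mgh₁ − W_f
½mv² = 40.768 − 9.041 − 26.342 = 5.3845 J
v = √(2 × 5.3845/0.32) = 5.801 m/s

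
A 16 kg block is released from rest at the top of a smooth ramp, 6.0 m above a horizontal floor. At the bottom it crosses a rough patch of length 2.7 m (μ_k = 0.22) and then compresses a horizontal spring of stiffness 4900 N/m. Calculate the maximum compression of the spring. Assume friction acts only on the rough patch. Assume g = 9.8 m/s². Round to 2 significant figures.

x = 0.59 m

Initial energy: E₁ = mgh = (16)(9.8)(6.0) = 940.80 J
Friction removes W_f = μ_k mg d = (0.22)(16)(9.8)(2.7) = 93.14 J
Energy reaching the spring: E = 940.80 − 93.14 = 847.66 J
At max compression ½kx² = E ⇒ x = √(2E/k) = √(2 × 847.66/4900) = 0.5882 m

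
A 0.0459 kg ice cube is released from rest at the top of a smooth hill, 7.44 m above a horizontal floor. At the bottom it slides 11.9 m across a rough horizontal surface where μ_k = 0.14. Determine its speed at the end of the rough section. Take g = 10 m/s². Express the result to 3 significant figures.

v = 10.7 m/s

Energy at the top = energy at the end + work done against friction:
mgh = ½mv² + μ_k m g d
W_f = μ_k mg d = (0.14)(0.0459)(10)(11.9) = 0.7647 J
½mv² = mgh − W_f = 3.4150 − 0.7647 = 2.6503 J
v = √(2 × 2.6503/0.0459) = 10.75 m/s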